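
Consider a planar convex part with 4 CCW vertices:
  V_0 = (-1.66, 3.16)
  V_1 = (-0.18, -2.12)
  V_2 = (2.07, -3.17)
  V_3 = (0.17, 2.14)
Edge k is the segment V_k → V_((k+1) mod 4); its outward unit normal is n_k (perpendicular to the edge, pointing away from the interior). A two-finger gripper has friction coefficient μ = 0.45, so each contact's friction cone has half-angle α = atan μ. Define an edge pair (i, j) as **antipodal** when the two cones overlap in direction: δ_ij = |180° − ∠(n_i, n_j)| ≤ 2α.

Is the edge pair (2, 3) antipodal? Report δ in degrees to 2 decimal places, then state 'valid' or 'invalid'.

α = atan 0.45 = 24.23°;  2α = 48.46°
edge 2: e_2 = (-1.90, +5.31);  n_2 = (+0.9415, +0.3369)
edge 3: e_3 = (-1.83, +1.02);  n_3 = (+0.4869, +0.8735)
∠(n_2, n_3) = 41.18°
δ = |180° − 41.18°| = 138.82°
138.82° > 2α = 48.46°  →  invalid

δ = 138.82°, invalid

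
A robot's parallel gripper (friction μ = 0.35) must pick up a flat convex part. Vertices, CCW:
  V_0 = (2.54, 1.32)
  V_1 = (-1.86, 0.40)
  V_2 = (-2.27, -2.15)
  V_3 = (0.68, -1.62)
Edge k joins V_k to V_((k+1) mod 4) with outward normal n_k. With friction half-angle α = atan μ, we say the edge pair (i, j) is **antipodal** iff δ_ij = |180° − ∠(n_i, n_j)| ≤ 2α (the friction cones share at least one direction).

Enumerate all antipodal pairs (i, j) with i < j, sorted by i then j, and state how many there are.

count = 2; pairs: (0,2), (1,3)

α = atan 0.35 = 19.29°;  2α = 38.58°
n_0 = (-0.2047, +0.9788)
n_1 = (-0.9873, +0.1587)
n_2 = (+0.1768, -0.9842)
n_3 = (+0.8451, -0.5346)
  (0,1): δ = 110.94°  ·
  (0,2): δ = 1.62°  ✓
  (0,3): δ = 45.87°  ·
  (1,2): δ = 70.68°  ·
  (1,3): δ = 23.19°  ✓
  (2,3): δ = 132.50°  ·
antipodal pairs: 2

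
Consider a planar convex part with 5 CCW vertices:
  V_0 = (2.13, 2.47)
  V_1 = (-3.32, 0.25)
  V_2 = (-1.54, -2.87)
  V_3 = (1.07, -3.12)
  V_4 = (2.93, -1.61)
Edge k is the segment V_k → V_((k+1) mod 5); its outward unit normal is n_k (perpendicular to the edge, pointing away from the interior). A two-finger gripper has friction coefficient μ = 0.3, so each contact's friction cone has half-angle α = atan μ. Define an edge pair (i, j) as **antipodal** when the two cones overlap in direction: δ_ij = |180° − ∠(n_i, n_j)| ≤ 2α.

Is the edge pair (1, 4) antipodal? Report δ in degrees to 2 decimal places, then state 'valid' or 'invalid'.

δ = 18.61°, valid

α = atan 0.3 = 16.70°;  2α = 33.40°
edge 1: e_1 = (+1.78, -3.12);  n_1 = (-0.8686, -0.4955)
edge 4: e_4 = (-0.80, +4.08);  n_4 = (+0.9813, +0.1924)
∠(n_1, n_4) = 161.39°
δ = |180° − 161.39°| = 18.61°
18.61° ≤ 2α = 33.40°  →  valid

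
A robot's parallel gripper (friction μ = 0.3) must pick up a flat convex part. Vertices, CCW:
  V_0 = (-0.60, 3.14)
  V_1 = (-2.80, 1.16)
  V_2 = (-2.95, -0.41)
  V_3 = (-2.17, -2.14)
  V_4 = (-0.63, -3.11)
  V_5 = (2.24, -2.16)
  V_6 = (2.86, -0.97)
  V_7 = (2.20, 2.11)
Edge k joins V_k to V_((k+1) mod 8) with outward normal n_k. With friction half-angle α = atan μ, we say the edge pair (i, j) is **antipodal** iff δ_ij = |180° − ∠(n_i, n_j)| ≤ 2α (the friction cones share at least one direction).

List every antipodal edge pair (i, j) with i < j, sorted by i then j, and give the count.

count = 6; pairs: (0,4), (0,5), (1,5), (1,6), (2,6), (3,7)

α = atan 0.3 = 16.70°;  2α = 33.40°
n_0 = (-0.6690, +0.7433)
n_1 = (-0.9955, +0.0951)
n_2 = (-0.9116, -0.4110)
n_3 = (-0.5330, -0.8461)
n_4 = (+0.3142, -0.9493)
n_5 = (+0.8869, -0.4621)
n_6 = (+0.9778, +0.2095)
n_7 = (+0.3452, +0.9385)
  (0,1): δ = 137.44°  ·
  (0,2): δ = 107.72°  ·
  (0,3): δ = 74.19°  ·
  (0,4): δ = 23.67°  ✓
  (0,5): δ = 20.49°  ✓
  (0,6): δ = 60.11°  ·
  (0,7): δ = 117.82°  ·
  (1,2): δ = 150.27°  ·
  (1,3): δ = 116.75°  ·
  (1,4): δ = 66.23°  ·
  (1,5): δ = 22.06°  ✓
  (1,6): δ = 17.55°  ✓
  (1,7): δ = 75.26°  ·
  (2,3): δ = 146.47°  ·
  (2,4): δ = 95.95°  ·
  (2,5): δ = 51.79°  ·
  (2,6): δ = 12.17°  ✓
  (2,7): δ = 45.53°  ·
  (3,4): δ = 129.48°  ·
  (3,5): δ = 85.31°  ·
  (3,6): δ = 45.70°  ·
  (3,7): δ = 12.01°  ✓
  (4,5): δ = 135.83°  ·
  (4,6): δ = 96.22°  ·
  (4,7): δ = 38.51°  ·
  (5,6): δ = 140.39°  ·
  (5,7): δ = 82.68°  ·
  (6,7): δ = 122.29°  ·
antipodal pairs: 6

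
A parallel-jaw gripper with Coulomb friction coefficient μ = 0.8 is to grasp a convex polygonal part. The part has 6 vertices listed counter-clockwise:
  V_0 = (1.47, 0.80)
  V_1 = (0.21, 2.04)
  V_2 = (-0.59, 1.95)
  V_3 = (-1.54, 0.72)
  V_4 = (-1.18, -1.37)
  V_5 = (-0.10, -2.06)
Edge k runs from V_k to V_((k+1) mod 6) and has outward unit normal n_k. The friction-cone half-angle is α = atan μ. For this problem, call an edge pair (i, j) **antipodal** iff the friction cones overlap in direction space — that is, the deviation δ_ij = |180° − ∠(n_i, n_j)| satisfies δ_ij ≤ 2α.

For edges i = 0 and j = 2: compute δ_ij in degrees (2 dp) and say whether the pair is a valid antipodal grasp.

α = atan 0.8 = 38.66°;  2α = 77.32°
edge 0: e_0 = (-1.26, +1.24);  n_0 = (+0.7014, +0.7127)
edge 2: e_2 = (-0.95, -1.23);  n_2 = (-0.7914, +0.6113)
∠(n_0, n_2) = 96.86°
δ = |180° − 96.86°| = 83.14°
83.14° > 2α = 77.32°  →  invalid

δ = 83.14°, invalid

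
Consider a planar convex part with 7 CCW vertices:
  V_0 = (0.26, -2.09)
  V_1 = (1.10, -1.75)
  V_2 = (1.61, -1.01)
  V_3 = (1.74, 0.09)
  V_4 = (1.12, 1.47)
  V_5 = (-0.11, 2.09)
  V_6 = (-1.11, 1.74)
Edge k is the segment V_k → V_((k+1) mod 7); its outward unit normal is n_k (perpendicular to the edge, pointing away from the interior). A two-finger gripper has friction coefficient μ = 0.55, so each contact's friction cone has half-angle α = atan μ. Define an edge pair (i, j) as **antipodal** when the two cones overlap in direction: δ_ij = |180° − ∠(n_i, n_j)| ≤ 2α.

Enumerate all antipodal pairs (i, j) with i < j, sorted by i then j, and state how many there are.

α = atan 0.55 = 28.81°;  2α = 57.62°
n_0 = (+0.3752, -0.9269)
n_1 = (+0.8234, -0.5675)
n_2 = (+0.9931, -0.1174)
n_3 = (+0.9122, +0.4098)
n_4 = (+0.4501, +0.8930)
n_5 = (-0.3304, +0.9439)
n_6 = (-0.9416, -0.3368)
  (0,1): δ = 146.61°  ·
  (0,2): δ = 118.78°  ·
  (0,3): δ = 87.84°  ·
  (0,4): δ = 48.79°  ✓
  (0,5): δ = 2.75°  ✓
  (0,6): δ = 87.65°  ·
  (1,2): δ = 152.17°  ·
  (1,3): δ = 121.23°  ·
  (1,4): δ = 82.18°  ·
  (1,5): δ = 36.14°  ✓
  (1,6): δ = 54.26°  ✓
  (2,3): δ = 149.07°  ·
  (2,4): δ = 110.01°  ·
  (2,5): δ = 63.97°  ·
  (2,6): δ = 26.42°  ✓
  (3,4): δ = 140.94°  ·
  (3,5): δ = 94.90°  ·
  (3,6): δ = 4.51°  ✓
  (4,5): δ = 133.96°  ·
  (4,6): δ = 43.57°  ✓
  (5,6): δ = 89.61°  ·
antipodal pairs: 7

count = 7; pairs: (0,4), (0,5), (1,5), (1,6), (2,6), (3,6), (4,6)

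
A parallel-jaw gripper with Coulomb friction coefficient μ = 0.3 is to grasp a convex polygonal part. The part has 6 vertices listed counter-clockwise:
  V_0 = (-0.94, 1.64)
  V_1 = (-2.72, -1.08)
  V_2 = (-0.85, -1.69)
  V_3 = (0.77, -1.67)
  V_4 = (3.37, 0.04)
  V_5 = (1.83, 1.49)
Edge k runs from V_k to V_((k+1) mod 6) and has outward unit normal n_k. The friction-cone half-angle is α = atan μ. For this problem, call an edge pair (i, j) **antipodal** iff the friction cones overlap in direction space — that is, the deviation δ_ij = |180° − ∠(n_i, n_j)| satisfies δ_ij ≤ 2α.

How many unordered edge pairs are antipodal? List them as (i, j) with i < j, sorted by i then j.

count = 4; pairs: (0,3), (1,4), (1,5), (2,5)

α = atan 0.3 = 16.70°;  2α = 33.40°
n_0 = (-0.8368, +0.5476)
n_1 = (-0.3101, -0.9507)
n_2 = (+0.0123, -0.9999)
n_3 = (+0.5495, -0.8355)
n_4 = (+0.6855, +0.7281)
n_5 = (+0.0541, +0.9985)
  (0,1): δ = 74.87°  ·
  (0,2): δ = 56.09°  ·
  (0,3): δ = 23.47°  ✓
  (0,4): δ = 79.93°  ·
  (0,5): δ = 120.10°  ·
  (1,2): δ = 161.23°  ·
  (1,3): δ = 128.60°  ·
  (1,4): δ = 25.21°  ✓
  (1,5): δ = 14.97°  ✓
  (2,3): δ = 147.37°  ·
  (2,4): δ = 43.98°  ·
  (2,5): δ = 3.81°  ✓
  (3,4): δ = 76.61°  ·
  (3,5): δ = 36.43°  ·
  (4,5): δ = 139.82°  ·
antipodal pairs: 4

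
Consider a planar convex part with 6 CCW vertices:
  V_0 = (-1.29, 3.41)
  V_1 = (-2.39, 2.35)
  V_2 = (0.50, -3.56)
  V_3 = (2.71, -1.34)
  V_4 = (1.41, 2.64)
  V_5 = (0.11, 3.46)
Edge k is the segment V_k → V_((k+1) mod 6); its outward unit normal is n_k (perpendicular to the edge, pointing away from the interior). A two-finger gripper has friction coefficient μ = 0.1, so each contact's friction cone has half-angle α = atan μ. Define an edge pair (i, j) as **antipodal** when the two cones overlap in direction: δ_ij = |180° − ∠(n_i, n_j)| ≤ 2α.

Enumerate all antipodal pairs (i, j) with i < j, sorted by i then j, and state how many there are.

count = 2; pairs: (0,2), (1,3)

α = atan 0.1 = 5.71°;  2α = 11.42°
n_0 = (-0.6939, +0.7201)
n_1 = (-0.8983, -0.4393)
n_2 = (+0.7087, -0.7055)
n_3 = (+0.9506, +0.3105)
n_4 = (+0.5335, +0.8458)
n_5 = (-0.0357, +0.9994)
  (0,1): δ = 107.88°  ·
  (0,2): δ = 1.19°  ✓
  (0,3): δ = 64.15°  ·
  (0,4): δ = 103.82°  ·
  (0,5): δ = 138.11°  ·
  (1,2): δ = 70.93°  ·
  (1,3): δ = 7.97°  ✓
  (1,4): δ = 31.70°  ·
  (1,5): δ = 65.99°  ·
  (2,3): δ = 117.04°  ·
  (2,4): δ = 77.37°  ·
  (2,5): δ = 43.08°  ·
  (3,4): δ = 140.33°  ·
  (3,5): δ = 106.04°  ·
  (4,5): δ = 145.71°  ·
antipodal pairs: 2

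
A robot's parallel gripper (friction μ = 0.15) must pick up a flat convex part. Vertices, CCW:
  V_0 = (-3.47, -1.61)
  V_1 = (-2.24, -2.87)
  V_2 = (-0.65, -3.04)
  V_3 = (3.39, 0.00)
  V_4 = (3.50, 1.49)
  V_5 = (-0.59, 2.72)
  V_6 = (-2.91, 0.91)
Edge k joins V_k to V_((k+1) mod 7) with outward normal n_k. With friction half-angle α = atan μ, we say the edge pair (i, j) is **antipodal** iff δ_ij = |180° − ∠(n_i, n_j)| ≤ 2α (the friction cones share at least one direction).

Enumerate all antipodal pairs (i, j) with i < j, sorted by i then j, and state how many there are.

α = atan 0.15 = 8.53°;  2α = 17.06°
n_0 = (-0.7156, -0.6985)
n_1 = (-0.1063, -0.9943)
n_2 = (+0.6013, -0.7990)
n_3 = (+0.9973, -0.0736)
n_4 = (+0.2880, +0.9576)
n_5 = (-0.6151, +0.7884)
n_6 = (-0.9762, +0.2169)
  (0,1): δ = 140.41°  ·
  (0,2): δ = 97.35°  ·
  (0,3): δ = 48.53°  ·
  (0,4): δ = 28.95°  ·
  (0,5): δ = 83.65°  ·
  (0,6): δ = 123.16°  ·
  (1,2): δ = 136.94°  ·
  (1,3): δ = 88.12°  ·
  (1,4): δ = 10.64°  ✓
  (1,5): δ = 44.06°  ·
  (1,6): δ = 83.57°  ·
  (2,3): δ = 131.18°  ·
  (2,4): δ = 53.70°  ·
  (2,5): δ = 1.00°  ✓
  (2,6): δ = 40.51°  ·
  (3,4): δ = 102.52°  ·
  (3,5): δ = 47.82°  ·
  (3,6): δ = 8.31°  ✓
  (4,5): δ = 125.30°  ·
  (4,6): δ = 85.79°  ·
  (5,6): δ = 140.49°  ·
antipodal pairs: 3

count = 3; pairs: (1,4), (2,5), (3,6)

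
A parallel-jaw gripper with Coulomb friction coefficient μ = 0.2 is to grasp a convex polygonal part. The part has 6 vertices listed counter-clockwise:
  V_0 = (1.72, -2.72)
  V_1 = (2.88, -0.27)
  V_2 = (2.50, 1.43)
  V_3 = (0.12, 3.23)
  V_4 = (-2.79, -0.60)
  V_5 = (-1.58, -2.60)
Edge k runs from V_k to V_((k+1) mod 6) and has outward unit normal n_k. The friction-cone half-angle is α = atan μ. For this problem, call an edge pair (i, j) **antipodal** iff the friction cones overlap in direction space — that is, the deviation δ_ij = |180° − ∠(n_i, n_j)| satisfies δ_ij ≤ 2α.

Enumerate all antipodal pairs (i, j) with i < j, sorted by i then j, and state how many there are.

count = 3; pairs: (0,3), (1,4), (2,4)

α = atan 0.2 = 11.31°;  2α = 22.62°
n_0 = (+0.9038, -0.4279)
n_1 = (+0.9759, +0.2181)
n_2 = (+0.6032, +0.7976)
n_3 = (-0.7962, +0.6050)
n_4 = (-0.8556, -0.5176)
n_5 = (-0.0363, -0.9993)
  (0,1): δ = 142.06°  ·
  (0,2): δ = 101.76°  ·
  (0,3): δ = 11.89°  ✓
  (0,4): δ = 56.51°  ·
  (0,5): δ = 113.25°  ·
  (1,2): δ = 139.70°  ·
  (1,3): δ = 49.83°  ·
  (1,4): δ = 18.57°  ✓
  (1,5): δ = 75.32°  ·
  (2,3): δ = 90.13°  ·
  (2,4): δ = 21.73°  ✓
  (2,5): δ = 35.02°  ·
  (3,4): δ = 111.60°  ·
  (3,5): δ = 54.86°  ·
  (4,5): δ = 123.26°  ·
antipodal pairs: 3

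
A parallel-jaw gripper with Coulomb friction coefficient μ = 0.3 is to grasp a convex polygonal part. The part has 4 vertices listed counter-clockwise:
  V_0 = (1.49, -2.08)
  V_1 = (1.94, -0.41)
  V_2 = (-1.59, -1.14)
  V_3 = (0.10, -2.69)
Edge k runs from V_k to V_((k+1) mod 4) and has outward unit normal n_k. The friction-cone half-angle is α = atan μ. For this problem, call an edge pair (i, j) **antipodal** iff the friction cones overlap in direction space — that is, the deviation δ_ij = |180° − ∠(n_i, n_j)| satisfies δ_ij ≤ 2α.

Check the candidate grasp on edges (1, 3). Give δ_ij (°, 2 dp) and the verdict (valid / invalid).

α = atan 0.3 = 16.70°;  2α = 33.40°
edge 1: e_1 = (-3.53, -0.73);  n_1 = (-0.2025, +0.9793)
edge 3: e_3 = (+1.39, +0.61);  n_3 = (+0.4019, -0.9157)
∠(n_1, n_3) = 167.99°
δ = |180° − 167.99°| = 12.01°
12.01° ≤ 2α = 33.40°  →  valid

δ = 12.01°, valid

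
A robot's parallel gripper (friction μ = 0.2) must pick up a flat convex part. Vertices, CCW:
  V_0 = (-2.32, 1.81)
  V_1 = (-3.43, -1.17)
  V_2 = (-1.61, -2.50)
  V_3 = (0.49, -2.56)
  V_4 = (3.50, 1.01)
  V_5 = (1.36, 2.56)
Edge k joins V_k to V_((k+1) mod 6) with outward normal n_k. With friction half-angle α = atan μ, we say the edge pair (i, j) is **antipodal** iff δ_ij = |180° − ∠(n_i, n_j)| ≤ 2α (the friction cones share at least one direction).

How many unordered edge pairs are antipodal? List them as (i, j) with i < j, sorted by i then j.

count = 3; pairs: (0,3), (1,4), (2,5)

α = atan 0.2 = 11.31°;  2α = 22.62°
n_0 = (-0.9371, +0.3491)
n_1 = (-0.5900, -0.8074)
n_2 = (-0.0286, -0.9996)
n_3 = (+0.7645, -0.6446)
n_4 = (+0.5866, +0.8099)
n_5 = (-0.1997, +0.9799)
  (0,1): δ = 105.73°  ·
  (0,2): δ = 71.21°  ·
  (0,3): δ = 19.71°  ✓
  (0,4): δ = 74.51°  ·
  (0,5): δ = 121.95°  ·
  (1,2): δ = 145.48°  ·
  (1,3): δ = 93.98°  ·
  (1,4): δ = 0.24°  ✓
  (1,5): δ = 47.68°  ·
  (2,3): δ = 128.50°  ·
  (2,4): δ = 34.28°  ·
  (2,5): δ = 13.16°  ✓
  (3,4): δ = 85.78°  ·
  (3,5): δ = 38.35°  ·
  (4,5): δ = 132.56°  ·
antipodal pairs: 3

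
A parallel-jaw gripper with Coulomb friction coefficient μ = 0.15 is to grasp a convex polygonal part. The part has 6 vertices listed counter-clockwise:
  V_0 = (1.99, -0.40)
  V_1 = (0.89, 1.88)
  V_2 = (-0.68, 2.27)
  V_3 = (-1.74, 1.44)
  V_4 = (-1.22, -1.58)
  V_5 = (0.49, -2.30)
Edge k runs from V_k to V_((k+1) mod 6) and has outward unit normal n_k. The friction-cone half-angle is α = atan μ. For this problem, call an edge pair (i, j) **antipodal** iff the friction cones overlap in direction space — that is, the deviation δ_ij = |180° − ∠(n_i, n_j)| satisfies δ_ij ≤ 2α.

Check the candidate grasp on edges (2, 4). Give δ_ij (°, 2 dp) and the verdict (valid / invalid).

δ = 60.90°, invalid

α = atan 0.15 = 8.53°;  2α = 17.06°
edge 2: e_2 = (-1.06, -0.83);  n_2 = (-0.6165, +0.7873)
edge 4: e_4 = (+1.71, -0.72);  n_4 = (-0.3881, -0.9216)
∠(n_2, n_4) = 119.10°
δ = |180° − 119.10°| = 60.90°
60.90° > 2α = 17.06°  →  invalid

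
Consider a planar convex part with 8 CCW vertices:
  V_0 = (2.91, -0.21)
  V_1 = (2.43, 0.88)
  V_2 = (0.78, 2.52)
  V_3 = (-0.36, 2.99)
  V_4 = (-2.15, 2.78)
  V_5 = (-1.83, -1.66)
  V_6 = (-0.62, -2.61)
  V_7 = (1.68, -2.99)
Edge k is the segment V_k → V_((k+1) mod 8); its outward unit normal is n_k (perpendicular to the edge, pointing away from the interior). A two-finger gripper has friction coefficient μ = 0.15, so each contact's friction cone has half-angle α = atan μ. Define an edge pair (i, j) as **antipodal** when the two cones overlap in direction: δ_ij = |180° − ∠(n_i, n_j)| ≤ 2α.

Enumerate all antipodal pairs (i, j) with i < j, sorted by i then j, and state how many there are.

α = atan 0.15 = 8.53°;  2α = 17.06°
n_0 = (+0.9152, +0.4030)
n_1 = (+0.7050, +0.7093)
n_2 = (+0.3812, +0.9245)
n_3 = (-0.1165, +0.9932)
n_4 = (-0.9974, -0.0719)
n_5 = (-0.6175, -0.7865)
n_6 = (-0.1630, -0.9866)
n_7 = (+0.9145, -0.4046)
  (0,1): δ = 158.59°  ·
  (0,2): δ = 136.17°  ·
  (0,3): δ = 107.08°  ·
  (0,4): δ = 19.64°  ·
  (0,5): δ = 28.10°  ·
  (0,6): δ = 56.85°  ·
  (0,7): δ = 132.37°  ·
  (1,2): δ = 157.58°  ·
  (1,3): δ = 128.48°  ·
  (1,4): δ = 41.05°  ·
  (1,5): δ = 6.69°  ✓
  (1,6): δ = 35.44°  ·
  (1,7): δ = 110.96°  ·
  (2,3): δ = 150.90°  ·
  (2,4): δ = 63.47°  ·
  (2,5): δ = 15.73°  ✓
  (2,6): δ = 13.02°  ✓
  (2,7): δ = 88.54°  ·
  (3,4): δ = 92.57°  ·
  (3,5): δ = 44.83°  ·
  (3,6): δ = 16.07°  ✓
  (3,7): δ = 59.44°  ·
  (4,5): δ = 132.26°  ·
  (4,6): δ = 103.50°  ·
  (4,7): δ = 27.99°  ·
  (5,6): δ = 151.25°  ·
  (5,7): δ = 75.73°  ·
  (6,7): δ = 104.49°  ·
antipodal pairs: 4

count = 4; pairs: (1,5), (2,5), (2,6), (3,6)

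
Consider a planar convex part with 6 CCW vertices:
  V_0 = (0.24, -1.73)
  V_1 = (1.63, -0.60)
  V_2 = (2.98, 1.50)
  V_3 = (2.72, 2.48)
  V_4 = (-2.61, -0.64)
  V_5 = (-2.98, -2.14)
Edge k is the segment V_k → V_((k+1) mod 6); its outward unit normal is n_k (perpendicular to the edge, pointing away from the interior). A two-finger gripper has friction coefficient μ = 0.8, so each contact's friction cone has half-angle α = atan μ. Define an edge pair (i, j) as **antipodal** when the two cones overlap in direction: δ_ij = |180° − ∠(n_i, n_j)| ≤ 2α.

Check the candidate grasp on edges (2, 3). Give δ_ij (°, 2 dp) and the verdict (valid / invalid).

α = atan 0.8 = 38.66°;  2α = 77.32°
edge 2: e_2 = (-0.26, +0.98);  n_2 = (+0.9666, +0.2564)
edge 3: e_3 = (-5.33, -3.12);  n_3 = (-0.5052, +0.8630)
∠(n_2, n_3) = 105.48°
δ = |180° − 105.48°| = 74.52°
74.52° ≤ 2α = 77.32°  →  valid

δ = 74.52°, valid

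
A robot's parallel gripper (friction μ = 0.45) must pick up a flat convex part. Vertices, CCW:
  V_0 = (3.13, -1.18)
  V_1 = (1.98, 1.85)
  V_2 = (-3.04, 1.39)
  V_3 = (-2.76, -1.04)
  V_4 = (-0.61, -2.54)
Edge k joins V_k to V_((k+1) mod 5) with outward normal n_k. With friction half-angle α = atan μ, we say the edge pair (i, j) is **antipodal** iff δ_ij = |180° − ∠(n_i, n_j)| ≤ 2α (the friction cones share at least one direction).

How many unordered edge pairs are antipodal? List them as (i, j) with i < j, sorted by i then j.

α = atan 0.45 = 24.23°;  2α = 48.46°
n_0 = (+0.9349, +0.3548)
n_1 = (-0.0913, +0.9958)
n_2 = (-0.9934, -0.1145)
n_3 = (-0.5722, -0.8201)
n_4 = (+0.3417, -0.9398)
  (0,1): δ = 105.55°  ·
  (0,2): δ = 14.21°  ✓
  (0,3): δ = 34.31°  ✓
  (0,4): δ = 89.20°  ·
  (1,2): δ = 88.66°  ·
  (1,3): δ = 40.14°  ✓
  (1,4): δ = 14.75°  ✓
  (2,3): δ = 131.48°  ·
  (2,4): δ = 76.59°  ·
  (3,4): δ = 125.11°  ·
antipodal pairs: 4

count = 4; pairs: (0,2), (0,3), (1,3), (1,4)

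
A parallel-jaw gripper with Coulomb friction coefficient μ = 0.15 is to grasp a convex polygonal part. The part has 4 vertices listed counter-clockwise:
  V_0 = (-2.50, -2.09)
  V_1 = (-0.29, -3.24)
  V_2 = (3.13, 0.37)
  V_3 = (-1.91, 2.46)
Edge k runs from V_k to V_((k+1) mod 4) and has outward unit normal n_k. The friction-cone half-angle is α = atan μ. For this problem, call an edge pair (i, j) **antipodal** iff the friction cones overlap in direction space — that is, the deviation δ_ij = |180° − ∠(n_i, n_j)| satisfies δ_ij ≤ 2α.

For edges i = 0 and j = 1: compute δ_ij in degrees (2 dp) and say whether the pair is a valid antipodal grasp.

δ = 105.96°, invalid

α = atan 0.15 = 8.53°;  2α = 17.06°
edge 0: e_0 = (+2.21, -1.15);  n_0 = (-0.4616, -0.8871)
edge 1: e_1 = (+3.42, +3.61);  n_1 = (+0.7260, -0.6877)
∠(n_0, n_1) = 74.04°
δ = |180° − 74.04°| = 105.96°
105.96° > 2α = 17.06°  →  invalid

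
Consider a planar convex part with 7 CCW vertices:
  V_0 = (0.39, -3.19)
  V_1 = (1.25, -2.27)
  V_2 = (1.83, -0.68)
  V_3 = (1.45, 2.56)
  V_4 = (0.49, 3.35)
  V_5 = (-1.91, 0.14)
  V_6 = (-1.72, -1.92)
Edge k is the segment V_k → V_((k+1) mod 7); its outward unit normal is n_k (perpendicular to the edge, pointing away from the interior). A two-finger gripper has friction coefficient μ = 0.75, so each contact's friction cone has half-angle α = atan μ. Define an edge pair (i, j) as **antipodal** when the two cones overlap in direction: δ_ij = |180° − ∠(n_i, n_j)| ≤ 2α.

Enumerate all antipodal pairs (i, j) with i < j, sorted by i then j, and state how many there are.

α = atan 0.75 = 36.87°;  2α = 73.74°
n_0 = (+0.7305, -0.6829)
n_1 = (+0.9394, -0.3427)
n_2 = (+0.9932, +0.1165)
n_3 = (+0.6354, +0.7722)
n_4 = (-0.8009, +0.5988)
n_5 = (-0.9958, -0.0918)
n_6 = (-0.5157, -0.8568)
  (0,1): δ = 156.97°  ·
  (0,2): δ = 130.24°  ·
  (0,3): δ = 86.38°  ·
  (0,4): δ = 6.29°  ✓
  (0,5): δ = 48.34°  ✓
  (0,6): δ = 102.03°  ·
  (1,2): δ = 153.27°  ·
  (1,3): δ = 109.41°  ·
  (1,4): δ = 16.74°  ✓
  (1,5): δ = 25.31°  ✓
  (1,6): δ = 79.00°  ·
  (2,3): δ = 136.14°  ·
  (2,4): δ = 43.47°  ✓
  (2,5): δ = 1.42°  ✓
  (2,6): δ = 52.27°  ✓
  (3,4): δ = 87.33°  ·
  (3,5): δ = 45.28°  ✓
  (3,6): δ = 8.41°  ✓
  (4,5): δ = 137.95°  ·
  (4,6): δ = 84.26°  ·
  (5,6): δ = 126.31°  ·
antipodal pairs: 9

count = 9; pairs: (0,4), (0,5), (1,4), (1,5), (2,4), (2,5), (2,6), (3,5), (3,6)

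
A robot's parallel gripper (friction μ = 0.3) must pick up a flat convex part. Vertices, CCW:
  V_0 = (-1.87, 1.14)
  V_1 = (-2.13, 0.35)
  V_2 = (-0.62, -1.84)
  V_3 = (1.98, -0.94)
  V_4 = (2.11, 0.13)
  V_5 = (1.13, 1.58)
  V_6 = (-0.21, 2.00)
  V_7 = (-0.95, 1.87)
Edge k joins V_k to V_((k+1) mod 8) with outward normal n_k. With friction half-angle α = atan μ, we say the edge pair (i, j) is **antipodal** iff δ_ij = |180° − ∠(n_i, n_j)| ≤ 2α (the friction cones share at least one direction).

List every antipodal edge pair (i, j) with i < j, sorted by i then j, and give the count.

α = atan 0.3 = 16.70°;  2α = 33.40°
n_0 = (-0.9499, +0.3126)
n_1 = (-0.8233, -0.5676)
n_2 = (+0.3271, -0.9450)
n_3 = (+0.9927, -0.1206)
n_4 = (+0.8285, +0.5600)
n_5 = (+0.2991, +0.9542)
n_6 = (-0.1730, +0.9849)
n_7 = (-0.6216, +0.7834)
  (0,1): δ = 127.20°  ·
  (0,2): δ = 52.69°  ·
  (0,3): δ = 11.29°  ✓
  (0,4): δ = 52.27°  ·
  (0,5): δ = 90.81°  ·
  (0,6): δ = 118.18°  ·
  (0,7): δ = 146.65°  ·
  (1,2): δ = 105.49°  ·
  (1,3): δ = 41.51°  ·
  (1,4): δ = 0.53°  ✓
  (1,5): δ = 38.01°  ·
  (1,6): δ = 65.38°  ·
  (1,7): δ = 93.85°  ·
  (2,3): δ = 116.02°  ·
  (2,4): δ = 75.04°  ·
  (2,5): δ = 36.50°  ·
  (2,6): δ = 9.13°  ✓
  (2,7): δ = 19.34°  ✓
  (3,4): δ = 139.02°  ·
  (3,5): δ = 100.48°  ·
  (3,6): δ = 73.11°  ·
  (3,7): δ = 44.64°  ·
  (4,5): δ = 141.46°  ·
  (4,6): δ = 114.09°  ·
  (4,7): δ = 85.62°  ·
  (5,6): δ = 152.63°  ·
  (5,7): δ = 124.17°  ·
  (6,7): δ = 151.53°  ·
antipodal pairs: 4

count = 4; pairs: (0,3), (1,4), (2,6), (2,7)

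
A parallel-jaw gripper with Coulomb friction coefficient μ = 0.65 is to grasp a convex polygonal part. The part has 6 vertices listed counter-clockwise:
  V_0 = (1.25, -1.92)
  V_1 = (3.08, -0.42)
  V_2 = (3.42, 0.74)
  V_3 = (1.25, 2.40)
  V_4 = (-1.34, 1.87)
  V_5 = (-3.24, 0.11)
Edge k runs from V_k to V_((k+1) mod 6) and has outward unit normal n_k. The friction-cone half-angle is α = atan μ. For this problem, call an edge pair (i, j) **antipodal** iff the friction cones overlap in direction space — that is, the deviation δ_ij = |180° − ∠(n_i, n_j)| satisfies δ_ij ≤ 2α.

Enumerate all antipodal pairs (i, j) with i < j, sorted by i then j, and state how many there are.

count = 6; pairs: (0,3), (0,4), (1,3), (1,4), (2,5), (3,5)

α = atan 0.65 = 33.02°;  2α = 66.05°
n_0 = (+0.6339, -0.7734)
n_1 = (+0.9596, -0.2813)
n_2 = (+0.6076, +0.7943)
n_3 = (-0.2005, +0.9797)
n_4 = (-0.6796, +0.7336)
n_5 = (-0.4120, -0.9112)
  (0,1): δ = 145.68°  ·
  (0,2): δ = 76.76°  ·
  (0,3): δ = 27.78°  ✓
  (0,4): δ = 3.47°  ✓
  (0,5): δ = 116.33°  ·
  (1,2): δ = 111.08°  ·
  (1,3): δ = 62.10°  ✓
  (1,4): δ = 30.85°  ✓
  (1,5): δ = 82.01°  ·
  (2,3): δ = 131.02°  ·
  (2,4): δ = 99.78°  ·
  (2,5): δ = 13.09°  ✓
  (3,4): δ = 148.76°  ·
  (3,5): δ = 35.89°  ✓
  (4,5): δ = 67.14°  ·
antipodal pairs: 6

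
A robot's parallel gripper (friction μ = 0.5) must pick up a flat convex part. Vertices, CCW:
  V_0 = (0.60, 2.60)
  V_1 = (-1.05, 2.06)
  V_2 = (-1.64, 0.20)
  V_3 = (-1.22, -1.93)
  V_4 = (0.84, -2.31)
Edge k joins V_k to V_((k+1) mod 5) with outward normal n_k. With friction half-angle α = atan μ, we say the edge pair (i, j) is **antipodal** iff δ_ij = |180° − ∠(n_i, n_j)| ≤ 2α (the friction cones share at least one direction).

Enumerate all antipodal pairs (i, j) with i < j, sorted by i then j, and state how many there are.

count = 3; pairs: (0,3), (1,4), (2,4)

α = atan 0.5 = 26.57°;  2α = 53.13°
n_0 = (-0.3110, +0.9504)
n_1 = (-0.9532, +0.3024)
n_2 = (-0.9811, -0.1935)
n_3 = (-0.1814, -0.9834)
n_4 = (+0.9988, +0.0488)
  (0,1): δ = 125.72°  ·
  (0,2): δ = 96.97°  ·
  (0,3): δ = 28.57°  ✓
  (0,4): δ = 74.68°  ·
  (1,2): δ = 151.25°  ·
  (1,3): δ = 82.85°  ·
  (1,4): δ = 20.40°  ✓
  (2,3): δ = 111.61°  ·
  (2,4): δ = 8.36°  ✓
  (3,4): δ = 76.75°  ·
antipodal pairs: 3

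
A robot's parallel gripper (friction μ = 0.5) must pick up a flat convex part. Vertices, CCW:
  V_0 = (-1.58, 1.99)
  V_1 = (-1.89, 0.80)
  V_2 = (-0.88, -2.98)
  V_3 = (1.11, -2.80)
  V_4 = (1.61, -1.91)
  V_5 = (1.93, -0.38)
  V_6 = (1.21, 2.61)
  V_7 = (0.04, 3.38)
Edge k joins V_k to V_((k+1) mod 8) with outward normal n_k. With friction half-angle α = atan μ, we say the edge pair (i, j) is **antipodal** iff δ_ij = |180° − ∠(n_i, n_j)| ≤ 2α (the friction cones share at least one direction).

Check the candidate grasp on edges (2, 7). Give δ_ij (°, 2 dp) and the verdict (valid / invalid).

α = atan 0.5 = 26.57°;  2α = 53.13°
edge 2: e_2 = (+1.99, +0.18);  n_2 = (+0.0901, -0.9959)
edge 7: e_7 = (-1.62, -1.39);  n_7 = (-0.6512, +0.7589)
∠(n_2, n_7) = 144.54°
δ = |180° − 144.54°| = 35.46°
35.46° ≤ 2α = 53.13°  →  valid

δ = 35.46°, valid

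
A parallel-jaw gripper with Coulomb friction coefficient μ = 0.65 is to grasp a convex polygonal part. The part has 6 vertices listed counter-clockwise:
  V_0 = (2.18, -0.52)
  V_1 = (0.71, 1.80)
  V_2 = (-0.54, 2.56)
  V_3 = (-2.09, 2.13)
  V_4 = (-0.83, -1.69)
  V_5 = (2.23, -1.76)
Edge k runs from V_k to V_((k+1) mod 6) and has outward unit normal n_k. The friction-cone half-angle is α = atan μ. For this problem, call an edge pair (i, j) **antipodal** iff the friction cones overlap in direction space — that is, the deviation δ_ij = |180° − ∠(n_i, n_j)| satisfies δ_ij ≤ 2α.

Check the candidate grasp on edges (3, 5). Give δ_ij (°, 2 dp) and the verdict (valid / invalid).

α = atan 0.65 = 33.02°;  2α = 66.05°
edge 3: e_3 = (+1.26, -3.82);  n_3 = (-0.9497, -0.3132)
edge 5: e_5 = (-0.05, +1.24);  n_5 = (+0.9992, +0.0403)
∠(n_3, n_5) = 164.05°
δ = |180° − 164.05°| = 15.95°
15.95° ≤ 2α = 66.05°  →  valid

δ = 15.95°, valid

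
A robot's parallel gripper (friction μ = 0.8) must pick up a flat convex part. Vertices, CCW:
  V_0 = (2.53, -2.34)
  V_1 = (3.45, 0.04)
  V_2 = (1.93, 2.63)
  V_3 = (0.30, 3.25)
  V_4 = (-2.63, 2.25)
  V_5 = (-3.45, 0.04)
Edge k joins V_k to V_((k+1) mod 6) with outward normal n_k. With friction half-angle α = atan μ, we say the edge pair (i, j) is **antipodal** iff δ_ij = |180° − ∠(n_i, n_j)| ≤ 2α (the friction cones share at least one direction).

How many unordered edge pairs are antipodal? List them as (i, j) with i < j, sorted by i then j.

α = atan 0.8 = 38.66°;  2α = 77.32°
n_0 = (+0.9327, -0.3606)
n_1 = (+0.8624, +0.5061)
n_2 = (+0.3555, +0.9347)
n_3 = (-0.3230, +0.9464)
n_4 = (-0.9375, +0.3479)
n_5 = (-0.3698, -0.9291)
  (0,1): δ = 128.46°  ·
  (0,2): δ = 89.69°  ·
  (0,3): δ = 50.02°  ✓
  (0,4): δ = 0.78°  ✓
  (0,5): δ = 89.43°  ·
  (1,2): δ = 141.23°  ·
  (1,3): δ = 101.56°  ·
  (1,4): δ = 50.76°  ✓
  (1,5): δ = 37.89°  ✓
  (2,3): δ = 140.33°  ·
  (2,4): δ = 89.53°  ·
  (2,5): δ = 0.88°  ✓
  (3,4): δ = 129.20°  ·
  (3,5): δ = 40.55°  ✓
  (4,5): δ = 91.35°  ·
antipodal pairs: 6

count = 6; pairs: (0,3), (0,4), (1,4), (1,5), (2,5), (3,5)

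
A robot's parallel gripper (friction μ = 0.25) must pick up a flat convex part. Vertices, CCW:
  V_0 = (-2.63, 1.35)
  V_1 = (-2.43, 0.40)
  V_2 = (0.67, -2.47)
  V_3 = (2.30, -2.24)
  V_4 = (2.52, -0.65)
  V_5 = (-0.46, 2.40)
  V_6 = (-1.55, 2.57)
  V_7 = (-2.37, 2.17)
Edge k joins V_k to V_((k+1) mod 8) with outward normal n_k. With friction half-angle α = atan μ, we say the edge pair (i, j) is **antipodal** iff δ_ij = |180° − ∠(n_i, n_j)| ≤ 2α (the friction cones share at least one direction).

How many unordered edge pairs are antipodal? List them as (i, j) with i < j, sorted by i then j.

count = 5; pairs: (0,3), (1,4), (2,5), (2,6), (3,7)

α = atan 0.25 = 14.04°;  2α = 28.07°
n_0 = (-0.9785, -0.2060)
n_1 = (-0.6794, -0.7338)
n_2 = (+0.1397, -0.9902)
n_3 = (+0.9906, -0.1371)
n_4 = (+0.7153, +0.6989)
n_5 = (+0.1541, +0.9881)
n_6 = (-0.4384, +0.8988)
n_7 = (-0.9532, +0.3022)
  (0,1): δ = 144.68°  ·
  (0,2): δ = 93.86°  ·
  (0,3): δ = 19.77°  ✓
  (0,4): δ = 32.45°  ·
  (0,5): δ = 69.25°  ·
  (0,6): δ = 104.11°  ·
  (0,7): δ = 150.52°  ·
  (1,2): δ = 129.17°  ·
  (1,3): δ = 55.08°  ·
  (1,4): δ = 2.87°  ✓
  (1,5): δ = 33.93°  ·
  (1,6): δ = 68.80°  ·
  (1,7): δ = 115.20°  ·
  (2,3): δ = 105.91°  ·
  (2,4): δ = 53.70°  ·
  (2,5): δ = 16.90°  ✓
  (2,6): δ = 17.97°  ✓
  (2,7): δ = 64.38°  ·
  (3,4): δ = 127.79°  ·
  (3,5): δ = 90.99°  ·
  (3,6): δ = 56.12°  ·
  (3,7): δ = 9.71°  ✓
  (4,5): δ = 143.20°  ·
  (4,6): δ = 108.33°  ·
  (4,7): δ = 61.93°  ·
  (5,6): δ = 145.13°  ·
  (5,7): δ = 98.73°  ·
  (6,7): δ = 133.60°  ·
antipodal pairs: 5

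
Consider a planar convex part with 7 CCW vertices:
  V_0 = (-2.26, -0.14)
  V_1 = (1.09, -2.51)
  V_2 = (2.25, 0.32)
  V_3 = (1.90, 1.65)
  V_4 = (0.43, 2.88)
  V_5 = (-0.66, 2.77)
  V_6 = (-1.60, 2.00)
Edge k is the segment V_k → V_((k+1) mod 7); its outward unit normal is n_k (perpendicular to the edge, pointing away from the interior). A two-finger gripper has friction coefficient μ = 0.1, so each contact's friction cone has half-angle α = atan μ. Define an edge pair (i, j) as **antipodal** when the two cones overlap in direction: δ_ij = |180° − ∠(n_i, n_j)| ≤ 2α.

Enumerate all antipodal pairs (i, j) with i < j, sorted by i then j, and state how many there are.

count = 2; pairs: (0,3), (1,6)

α = atan 0.1 = 5.71°;  2α = 11.42°
n_0 = (-0.5775, -0.8164)
n_1 = (+0.9253, -0.3793)
n_2 = (+0.9671, +0.2545)
n_3 = (+0.6417, +0.7669)
n_4 = (-0.1004, +0.9949)
n_5 = (-0.6337, +0.7736)
n_6 = (-0.9556, +0.2947)
  (0,1): δ = 77.01°  ·
  (0,2): δ = 39.98°  ·
  (0,3): δ = 4.64°  ✓
  (0,4): δ = 41.04°  ·
  (0,5): δ = 74.60°  ·
  (0,6): δ = 108.14°  ·
  (1,2): δ = 142.97°  ·
  (1,3): δ = 107.63°  ·
  (1,4): δ = 61.95°  ·
  (1,5): δ = 28.39°  ·
  (1,6): δ = 5.15°  ✓
  (2,3): δ = 144.66°  ·
  (2,4): δ = 98.98°  ·
  (2,5): δ = 65.42°  ·
  (2,6): δ = 31.88°  ·
  (3,4): δ = 134.32°  ·
  (3,5): δ = 100.76°  ·
  (3,6): δ = 67.22°  ·
  (4,5): δ = 146.44°  ·
  (4,6): δ = 112.90°  ·
  (5,6): δ = 146.46°  ·
antipodal pairs: 2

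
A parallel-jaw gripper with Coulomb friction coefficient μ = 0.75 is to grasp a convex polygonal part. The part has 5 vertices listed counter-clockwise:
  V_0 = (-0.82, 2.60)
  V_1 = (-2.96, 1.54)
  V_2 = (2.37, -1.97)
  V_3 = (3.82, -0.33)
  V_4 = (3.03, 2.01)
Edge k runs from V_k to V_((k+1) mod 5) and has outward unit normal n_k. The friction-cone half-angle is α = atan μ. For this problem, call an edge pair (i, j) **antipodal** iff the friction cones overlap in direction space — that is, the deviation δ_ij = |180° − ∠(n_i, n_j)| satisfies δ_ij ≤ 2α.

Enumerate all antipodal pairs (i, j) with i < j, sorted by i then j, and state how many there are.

count = 5; pairs: (0,1), (0,2), (1,3), (1,4), (2,4)

α = atan 0.75 = 36.87°;  2α = 73.74°
n_0 = (-0.4439, +0.8961)
n_1 = (-0.5500, -0.8352)
n_2 = (+0.7492, -0.6624)
n_3 = (+0.9475, +0.3199)
n_4 = (+0.1515, +0.9885)
  (0,1): δ = 59.72°  ✓
  (0,2): δ = 22.17°  ✓
  (0,3): δ = 82.30°  ·
  (0,4): δ = 144.94°  ·
  (1,2): δ = 98.12°  ·
  (1,3): δ = 37.98°  ✓
  (1,4): δ = 24.65°  ✓
  (2,3): δ = 119.86°  ·
  (2,4): δ = 57.23°  ✓
  (3,4): δ = 117.37°  ·
antipodal pairs: 5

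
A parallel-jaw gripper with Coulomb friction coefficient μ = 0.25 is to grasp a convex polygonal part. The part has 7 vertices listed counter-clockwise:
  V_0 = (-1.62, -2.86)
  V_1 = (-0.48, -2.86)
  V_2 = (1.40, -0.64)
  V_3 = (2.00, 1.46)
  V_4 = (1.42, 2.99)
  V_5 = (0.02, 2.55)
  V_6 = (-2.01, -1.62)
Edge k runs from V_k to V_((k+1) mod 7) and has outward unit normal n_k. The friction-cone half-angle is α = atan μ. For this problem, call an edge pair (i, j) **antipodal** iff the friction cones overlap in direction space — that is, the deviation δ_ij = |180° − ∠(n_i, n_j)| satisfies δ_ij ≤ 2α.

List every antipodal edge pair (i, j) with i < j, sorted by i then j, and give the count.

count = 4; pairs: (0,4), (1,5), (2,5), (3,6)

α = atan 0.25 = 14.04°;  2α = 28.07°
n_0 = (+0.0000, -1.0000)
n_1 = (+0.7631, -0.6463)
n_2 = (+0.9615, -0.2747)
n_3 = (+0.9351, +0.3545)
n_4 = (-0.2998, +0.9540)
n_5 = (-0.8991, +0.4377)
n_6 = (-0.9539, -0.3000)
  (0,1): δ = 130.26°  ·
  (0,2): δ = 105.95°  ·
  (0,3): δ = 69.24°  ·
  (0,4): δ = 17.45°  ✓
  (0,5): δ = 64.04°  ·
  (0,6): δ = 107.46°  ·
  (1,2): δ = 155.69°  ·
  (1,3): δ = 118.98°  ·
  (1,4): δ = 32.29°  ·
  (1,5): δ = 14.30°  ✓
  (1,6): δ = 57.72°  ·
  (2,3): δ = 143.29°  ·
  (2,4): δ = 56.61°  ·
  (2,5): δ = 10.01°  ✓
  (2,6): δ = 33.40°  ·
  (3,4): δ = 93.31°  ·
  (3,5): δ = 46.72°  ·
  (3,6): δ = 3.30°  ✓
  (4,5): δ = 133.40°  ·
  (4,6): δ = 89.99°  ·
  (5,6): δ = 136.58°  ·
antipodal pairs: 4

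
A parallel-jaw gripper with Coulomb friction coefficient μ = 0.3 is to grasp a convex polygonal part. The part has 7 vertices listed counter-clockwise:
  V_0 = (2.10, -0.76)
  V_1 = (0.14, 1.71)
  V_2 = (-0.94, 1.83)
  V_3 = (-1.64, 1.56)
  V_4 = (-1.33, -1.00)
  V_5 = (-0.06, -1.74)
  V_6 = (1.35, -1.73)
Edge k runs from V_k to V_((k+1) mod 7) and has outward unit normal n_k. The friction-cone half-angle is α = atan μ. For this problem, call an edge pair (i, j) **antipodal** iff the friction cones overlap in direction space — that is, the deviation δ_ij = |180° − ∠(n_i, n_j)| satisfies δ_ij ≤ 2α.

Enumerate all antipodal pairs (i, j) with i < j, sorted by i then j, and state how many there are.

α = atan 0.3 = 16.70°;  2α = 33.40°
n_0 = (+0.7833, +0.6216)
n_1 = (+0.1104, +0.9939)
n_2 = (-0.3599, +0.9330)
n_3 = (-0.9927, -0.1202)
n_4 = (-0.5034, -0.8640)
n_5 = (+0.0071, -1.0000)
n_6 = (+0.7911, -0.6117)
  (0,1): δ = 134.77°  ·
  (0,2): δ = 107.34°  ·
  (0,3): δ = 31.53°  ✓
  (0,4): δ = 21.34°  ✓
  (0,5): δ = 51.97°  ·
  (0,6): δ = 103.86°  ·
  (1,2): δ = 152.57°  ·
  (1,3): δ = 76.76°  ·
  (1,4): δ = 23.89°  ✓
  (1,5): δ = 6.75°  ✓
  (1,6): δ = 58.63°  ·
  (2,3): δ = 104.19°  ·
  (2,4): δ = 51.32°  ·
  (2,5): δ = 20.69°  ✓
  (2,6): δ = 31.20°  ✓
  (3,4): δ = 127.13°  ·
  (3,5): δ = 96.50°  ·
  (3,6): δ = 44.62°  ·
  (4,5): δ = 149.37°  ·
  (4,6): δ = 97.48°  ·
  (5,6): δ = 128.12°  ·
antipodal pairs: 6

count = 6; pairs: (0,3), (0,4), (1,4), (1,5), (2,5), (2,6)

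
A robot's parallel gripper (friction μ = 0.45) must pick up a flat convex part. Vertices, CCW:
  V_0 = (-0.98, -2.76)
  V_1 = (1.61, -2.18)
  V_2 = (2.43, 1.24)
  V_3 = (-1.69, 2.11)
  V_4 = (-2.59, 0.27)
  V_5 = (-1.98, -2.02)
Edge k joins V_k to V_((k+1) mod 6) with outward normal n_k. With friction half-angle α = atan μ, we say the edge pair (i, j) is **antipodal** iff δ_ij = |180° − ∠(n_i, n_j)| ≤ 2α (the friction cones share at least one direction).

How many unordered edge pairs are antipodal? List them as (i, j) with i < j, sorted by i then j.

count = 4; pairs: (0,2), (1,3), (1,4), (2,5)

α = atan 0.45 = 24.23°;  2α = 48.46°
n_0 = (+0.2185, -0.9758)
n_1 = (+0.9724, -0.2332)
n_2 = (+0.2066, +0.9784)
n_3 = (-0.8983, +0.4394)
n_4 = (-0.9663, -0.2574)
n_5 = (-0.5948, -0.8038)
  (0,1): δ = 116.11°  ·
  (0,2): δ = 24.55°  ✓
  (0,3): δ = 51.31°  ·
  (0,4): δ = 92.29°  ·
  (0,5): δ = 130.88°  ·
  (1,2): δ = 88.44°  ·
  (1,3): δ = 12.58°  ✓
  (1,4): δ = 28.40°  ✓
  (1,5): δ = 66.98°  ·
  (2,3): δ = 104.14°  ·
  (2,4): δ = 63.16°  ·
  (2,5): δ = 24.58°  ✓
  (3,4): δ = 139.02°  ·
  (3,5): δ = 100.44°  ·
  (4,5): δ = 141.42°  ·
antipodal pairs: 4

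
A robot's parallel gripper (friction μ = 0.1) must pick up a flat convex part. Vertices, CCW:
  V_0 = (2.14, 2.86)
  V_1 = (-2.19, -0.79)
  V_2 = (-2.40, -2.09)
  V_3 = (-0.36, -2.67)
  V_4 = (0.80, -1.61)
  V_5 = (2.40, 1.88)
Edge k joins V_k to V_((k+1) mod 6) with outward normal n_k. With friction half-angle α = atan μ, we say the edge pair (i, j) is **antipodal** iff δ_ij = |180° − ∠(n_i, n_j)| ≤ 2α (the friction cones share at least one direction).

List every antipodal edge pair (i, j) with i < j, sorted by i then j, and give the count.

count = 1; pairs: (0,3)

α = atan 0.1 = 5.71°;  2α = 11.42°
n_0 = (-0.6445, +0.7646)
n_1 = (-0.9872, +0.1595)
n_2 = (-0.2735, -0.9619)
n_3 = (+0.6746, -0.7382)
n_4 = (+0.9090, -0.4167)
n_5 = (+0.9666, +0.2564)
  (0,1): δ = 139.31°  ·
  (0,2): δ = 56.00°  ·
  (0,3): δ = 2.29°  ✓
  (0,4): δ = 25.24°  ·
  (0,5): δ = 64.73°  ·
  (1,2): δ = 96.69°  ·
  (1,3): δ = 38.40°  ·
  (1,4): δ = 15.45°  ·
  (1,5): δ = 24.03°  ·
  (2,3): δ = 121.71°  ·
  (2,4): δ = 98.76°  ·
  (2,5): δ = 59.27°  ·
  (3,4): δ = 157.05°  ·
  (3,5): δ = 117.56°  ·
  (4,5): δ = 140.51°  ·
antipodal pairs: 1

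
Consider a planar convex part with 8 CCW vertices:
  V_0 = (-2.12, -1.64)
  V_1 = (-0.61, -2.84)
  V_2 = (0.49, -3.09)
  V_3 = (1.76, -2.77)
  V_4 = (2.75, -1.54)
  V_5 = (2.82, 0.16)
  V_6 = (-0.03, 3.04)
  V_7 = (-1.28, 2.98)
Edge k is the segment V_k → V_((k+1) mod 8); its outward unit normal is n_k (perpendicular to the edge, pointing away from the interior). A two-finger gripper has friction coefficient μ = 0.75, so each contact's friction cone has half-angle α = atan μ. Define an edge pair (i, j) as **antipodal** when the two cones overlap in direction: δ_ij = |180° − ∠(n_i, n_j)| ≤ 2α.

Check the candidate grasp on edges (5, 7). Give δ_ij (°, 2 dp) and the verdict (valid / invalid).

α = atan 0.75 = 36.87°;  2α = 73.74°
edge 5: e_5 = (-2.85, +2.88);  n_5 = (+0.7108, +0.7034)
edge 7: e_7 = (-0.84, -4.62);  n_7 = (-0.9839, +0.1789)
∠(n_5, n_7) = 125.00°
δ = |180° − 125.00°| = 55.00°
55.00° ≤ 2α = 73.74°  →  valid

δ = 55.00°, valid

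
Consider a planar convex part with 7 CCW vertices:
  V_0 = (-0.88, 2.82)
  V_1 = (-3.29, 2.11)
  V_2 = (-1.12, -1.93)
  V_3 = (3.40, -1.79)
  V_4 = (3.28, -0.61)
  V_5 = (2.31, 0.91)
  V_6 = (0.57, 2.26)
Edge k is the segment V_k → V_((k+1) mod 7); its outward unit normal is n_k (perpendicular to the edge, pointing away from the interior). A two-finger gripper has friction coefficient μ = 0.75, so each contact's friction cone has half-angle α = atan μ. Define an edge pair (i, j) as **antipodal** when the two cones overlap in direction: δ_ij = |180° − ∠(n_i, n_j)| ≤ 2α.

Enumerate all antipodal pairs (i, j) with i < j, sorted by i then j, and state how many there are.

count = 8; pairs: (0,2), (1,3), (1,4), (1,5), (1,6), (2,4), (2,5), (2,6)

α = atan 0.75 = 36.87°;  2α = 73.74°
n_0 = (-0.2826, +0.9592)
n_1 = (-0.8810, -0.4732)
n_2 = (+0.0310, -0.9995)
n_3 = (+0.9949, +0.1012)
n_4 = (+0.8430, +0.5380)
n_5 = (+0.6130, +0.7901)
n_6 = (+0.3603, +0.9328)
  (0,1): δ = 78.17°  ·
  (0,2): δ = 14.64°  ✓
  (0,3): δ = 79.39°  ·
  (0,4): δ = 106.13°  ·
  (0,5): δ = 125.78°  ·
  (0,6): δ = 142.47°  ·
  (1,2): δ = 116.47°  ·
  (1,3): δ = 22.43°  ✓
  (1,4): δ = 4.30°  ✓
  (1,5): δ = 23.95°  ✓
  (1,6): δ = 40.64°  ✓
  (2,3): δ = 85.97°  ·
  (2,4): δ = 59.23°  ✓
  (2,5): δ = 39.58°  ✓
  (2,6): δ = 22.89°  ✓
  (3,4): δ = 153.26°  ·
  (3,5): δ = 133.61°  ·
  (3,6): δ = 116.92°  ·
  (4,5): δ = 160.35°  ·
  (4,6): δ = 143.66°  ·
  (5,6): δ = 163.31°  ·
antipodal pairs: 8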